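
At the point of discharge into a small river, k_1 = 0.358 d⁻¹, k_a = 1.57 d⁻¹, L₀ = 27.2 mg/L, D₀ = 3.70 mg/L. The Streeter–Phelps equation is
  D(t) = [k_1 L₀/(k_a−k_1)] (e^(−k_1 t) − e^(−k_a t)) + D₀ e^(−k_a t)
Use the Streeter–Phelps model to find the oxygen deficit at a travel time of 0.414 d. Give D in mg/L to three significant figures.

k_1 L₀/(k_a−k_1) = 0.358×27.2/(1.57−0.358) = 9.738/1.212 = 8.034 mg/L.
e^(−k_1 t) = e^(−0.358×0.4140) = 0.8622; e^(−k_a t) = e^(−1.57×0.4140) = 0.5221.
D = 8.034 × (0.8622 − 0.5221) + 3.70 × 0.5221 = 2.733 + 1.932 = 4.665 mg/L.

D ≈ 4.66 mg/L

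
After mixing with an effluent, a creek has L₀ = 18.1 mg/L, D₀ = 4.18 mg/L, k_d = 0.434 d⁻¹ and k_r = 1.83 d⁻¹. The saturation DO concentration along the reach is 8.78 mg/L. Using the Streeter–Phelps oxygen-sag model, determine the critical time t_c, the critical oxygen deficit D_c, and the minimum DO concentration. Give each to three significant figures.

At the critical point dD/dt = 0, so k_d L₀ e^(−k_d t) = k_r D. Substituting D(t) from the Streeter–Phelps equation and solving for t gives
t_c = ln[(k_r/k_d)(1 − D₀(k_r−k_d)/(k_d L₀))] / (k_r−k_d).
Here k_r−k_d = 1.396 d⁻¹ and 1 − D₀(k_r−k_d)/(k_d L₀) = 1 − 4.18×1.396/(0.434×18.1) = 0.2572, so
t_c = ln(4.217 × 0.2572) / 1.396 = 0.08098 / 1.396 = 0.05801 d.
L(t_c) = L₀ e^(−k_d t_c) = 18.1 × 0.9751 = 17.65 mg/L, and at the critical point k_r D_c = k_d L, so D_c = (0.434/1.83) × 17.65 = 4.186 mg/L.
Minimum DO = C_s − D_c = 8.78 − 4.186 = 4.594 mg/L.

t_c ≈ 0.0580 d; D_c ≈ 4.19 mg/L; min DO ≈ 4.59 mg/L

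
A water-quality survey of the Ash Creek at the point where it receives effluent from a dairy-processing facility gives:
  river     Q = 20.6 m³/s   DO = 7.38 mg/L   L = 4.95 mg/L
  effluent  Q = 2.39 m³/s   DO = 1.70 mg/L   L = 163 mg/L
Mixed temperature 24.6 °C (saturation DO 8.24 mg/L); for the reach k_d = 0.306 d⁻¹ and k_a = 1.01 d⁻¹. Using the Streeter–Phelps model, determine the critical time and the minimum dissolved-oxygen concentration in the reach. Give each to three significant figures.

Mixed DO = (20.6×7.38 + 2.39×1.70)/(20.6+2.39) = 156.1/22.99 = 6.790 mg/L.
Mixed L₀ = (20.6×4.95 + 2.39×163)/(22.99) = 491.5/22.99 = 21.38 mg/L.
Initial deficit D₀ = C_s − DO₀ = 8.24 − 6.790 = 1.450 mg/L.
t_c = (1/0.7040) ln[(1.01/0.306)(1 − 1.450×0.7040/(0.306×21.38))] = 1.420 × ln(2.785) = 1.455 d.
D_c = (0.306/1.01) × 21.38 × e^(−0.306×1.455) = 0.3030 × 21.38 × 0.6406 = 4.150 mg/L.
Minimum DO = 8.24 − 4.150 = 4.090 mg/L.

t_c ≈ 1.46 d; minimum DO ≈ 4.09 mg/L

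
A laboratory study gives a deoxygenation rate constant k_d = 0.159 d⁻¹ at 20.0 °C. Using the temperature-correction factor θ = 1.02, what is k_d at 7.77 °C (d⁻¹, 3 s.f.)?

k_d(T₂) = k_d(T₁) · θ^(T₂−T₁) = 0.159 × 1.02^(7.77−20.0)
= 0.159 × 1.02^-12.2 = 0.159 × 0.7849 = 0.1248 d⁻¹.

k_d ≈ 0.125 d⁻¹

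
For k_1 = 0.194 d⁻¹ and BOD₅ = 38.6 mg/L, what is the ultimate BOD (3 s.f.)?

L₀ ≈ 62.2 mg/L

BOD₅ = L₀(1 − e^(−5k_1)) ⇒ L₀ = BOD₅ / (1 − e^(−5×0.194))
= 38.6 / (1 − 0.3791) = 38.6 / 0.6209 = 62.17 mg/L.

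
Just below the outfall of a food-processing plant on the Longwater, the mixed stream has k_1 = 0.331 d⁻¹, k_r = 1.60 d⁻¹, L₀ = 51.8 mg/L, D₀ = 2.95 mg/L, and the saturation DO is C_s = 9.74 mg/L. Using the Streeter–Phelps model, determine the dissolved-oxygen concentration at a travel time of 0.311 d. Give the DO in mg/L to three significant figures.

DO ≈ 3.97 mg/L

k_1 L₀/(k_r−k_1) = 0.331×51.8/(1.60−0.331) = 17.15/1.269 = 13.51 mg/L.
e^(−k_1 t) = e^(−0.331×0.3110) = 0.9022; e^(−k_r t) = e^(−1.60×0.3110) = 0.6080.
D = 13.51 × (0.9022 − 0.6080) + 2.95 × 0.6080 = 3.975 + 1.794 = 5.768 mg/L.
DO = C_s − D = 9.74 − 5.768 = 3.972 mg/L.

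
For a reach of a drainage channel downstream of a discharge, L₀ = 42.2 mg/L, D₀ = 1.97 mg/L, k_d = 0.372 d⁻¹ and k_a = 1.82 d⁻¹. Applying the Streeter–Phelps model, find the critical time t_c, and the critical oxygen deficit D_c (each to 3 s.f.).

At the critical point dD/dt = 0, so k_d L₀ e^(−k_d t) = k_a D. Substituting D(t) from the Streeter–Phelps equation and solving for t gives
t_c = ln[(k_a/k_d)(1 − D₀(k_a−k_d)/(k_d L₀))] / (k_a−k_d).
Here k_a−k_d = 1.448 d⁻¹ and 1 − D₀(k_a−k_d)/(k_d L₀) = 1 − 1.97×1.448/(0.372×42.2) = 0.8183, so
t_c = ln(4.892 × 0.8183) / 1.448 = 1.387 / 1.448 = 0.9580 d.
L(t_c) = L₀ e^(−k_d t_c) = 42.2 × 0.7002 = 29.55 mg/L, and at the critical point k_a D_c = k_d L, so D_c = (0.372/1.82) × 29.55 = 6.040 mg/L.

t_c ≈ 0.958 d; D_c ≈ 6.04 mg/L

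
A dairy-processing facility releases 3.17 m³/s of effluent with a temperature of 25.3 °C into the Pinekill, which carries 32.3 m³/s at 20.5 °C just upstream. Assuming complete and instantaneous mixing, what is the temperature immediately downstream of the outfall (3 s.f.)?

Flow-weighted mixing: C = (Q_r C_r + Q_w C_w)/(Q_r + Q_w)
= (32.3×20.5 + 3.17×25.3)/(32.3 + 3.17) = 742.4/35.47 = 20.93 °C.

20.9 °C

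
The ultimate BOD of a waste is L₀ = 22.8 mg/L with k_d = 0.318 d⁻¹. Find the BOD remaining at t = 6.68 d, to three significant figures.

L ≈ 2.73 mg/L

L_t = L₀ e^(−k_d t) = 22.8 × e^(−0.318×6.68) = 22.8 × 0.1195 = 2.725 mg/L.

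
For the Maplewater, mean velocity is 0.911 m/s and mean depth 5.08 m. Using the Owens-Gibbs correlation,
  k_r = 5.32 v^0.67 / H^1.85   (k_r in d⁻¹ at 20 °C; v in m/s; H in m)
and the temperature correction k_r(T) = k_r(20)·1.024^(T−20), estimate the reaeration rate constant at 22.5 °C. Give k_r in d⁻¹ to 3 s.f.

k_r ≈ 0.262 d⁻¹

k_r(20) = 5.32 × 0.911^0.67 / 5.08^1.85 = 5.32 × 0.9395 / 20.22 = 0.2471 d⁻¹.
k_r(22.5) = 0.2471 × 1.024^(22.5−20) = 0.2471 × 1.061 = 0.2622 d⁻¹.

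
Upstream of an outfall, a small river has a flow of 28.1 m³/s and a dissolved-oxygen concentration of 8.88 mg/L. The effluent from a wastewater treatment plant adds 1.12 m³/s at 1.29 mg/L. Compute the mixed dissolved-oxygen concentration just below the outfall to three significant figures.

8.59 mg/L

Flow-weighted mixing: C = (Q_r C_r + Q_w C_w)/(Q_r + Q_w)
= (28.1×8.88 + 1.12×1.29)/(28.1 + 1.12) = 251.0/29.22 = 8.589 mg/L.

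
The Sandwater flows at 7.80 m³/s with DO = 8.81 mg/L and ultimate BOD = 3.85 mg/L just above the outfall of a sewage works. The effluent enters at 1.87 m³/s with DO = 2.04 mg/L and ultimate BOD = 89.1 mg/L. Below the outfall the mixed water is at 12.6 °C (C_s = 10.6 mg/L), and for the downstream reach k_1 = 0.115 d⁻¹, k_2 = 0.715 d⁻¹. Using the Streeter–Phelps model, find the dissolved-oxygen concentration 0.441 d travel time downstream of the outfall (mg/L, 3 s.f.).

DO ≈ 7.48 mg/L

Mixed DO = (7.80×8.81 + 1.87×2.04)/(7.80+1.87) = 72.53/9.670 = 7.501 mg/L.
Mixed L₀ = (7.80×3.85 + 1.87×89.1)/(9.670) = 196.6/9.670 = 20.34 mg/L.
Initial deficit D₀ = C_s − DO₀ = 10.6 − 7.501 = 3.099 mg/L.
D(0.441) = [0.115×20.34/(0.715−0.115)](e^(−0.115×0.441) − e^(−0.715×0.441)) + 3.099 e^(−0.715×0.441)
= 3.898 × (0.9505 − 0.7296) + 3.099 × 0.7296 = 3.122 mg/L.
DO = 10.6 − 3.122 = 7.478 mg/L.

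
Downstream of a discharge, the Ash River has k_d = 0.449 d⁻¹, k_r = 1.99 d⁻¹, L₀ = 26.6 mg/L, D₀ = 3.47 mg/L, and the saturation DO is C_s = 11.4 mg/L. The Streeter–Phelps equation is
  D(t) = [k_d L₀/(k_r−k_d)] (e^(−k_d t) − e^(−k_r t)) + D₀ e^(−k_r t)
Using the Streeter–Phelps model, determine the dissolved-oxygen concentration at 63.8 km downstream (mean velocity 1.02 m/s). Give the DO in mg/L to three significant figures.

DO ≈ 6.81 mg/L

Travel time t = x/v = 63.8 km / (1.02 m/s) = 63800 m / 1.02 m/s = 62550 s = 0.7239 d.
k_d L₀/(k_r−k_d) = 0.449×26.6/(1.99−0.449) = 11.94/1.541 = 7.750 mg/L.
e^(−k_d t) = e^(−0.449×0.7239) = 0.7225; e^(−k_r t) = e^(−1.99×0.7239) = 0.2368.
D = 7.750 × (0.7225 − 0.2368) + 3.47 × 0.2368 = 3.765 + 0.8216 = 4.586 mg/L.
DO = C_s − D = 11.4 − 4.586 = 6.814 mg/L.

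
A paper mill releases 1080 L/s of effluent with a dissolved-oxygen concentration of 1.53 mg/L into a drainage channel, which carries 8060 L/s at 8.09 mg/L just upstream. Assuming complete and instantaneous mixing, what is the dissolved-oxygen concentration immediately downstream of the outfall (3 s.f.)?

Flow-weighted mixing: C = (Q_r C_r + Q_w C_w)/(Q_r + Q_w)
= (8060×8.09 + 1080×1.53)/(8060 + 1080) = 66860/9140 = 7.315 mg/L.

7.31 mg/L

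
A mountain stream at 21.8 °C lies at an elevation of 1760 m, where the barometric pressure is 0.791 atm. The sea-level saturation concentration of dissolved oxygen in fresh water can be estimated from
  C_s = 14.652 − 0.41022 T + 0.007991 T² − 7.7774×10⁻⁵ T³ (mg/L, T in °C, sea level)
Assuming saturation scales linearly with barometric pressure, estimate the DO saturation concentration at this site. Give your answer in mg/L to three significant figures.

C_s ≈ 6.88 mg/L

At sea level: C_s = 14.652 − 0.41022×21.8 + 0.007991×21.8² − 7.7774×10⁻⁵×21.8³ = 8.701 mg/L.
Pressure correction: C_s' = 8.701 × 0.791 = 6.883 mg/L.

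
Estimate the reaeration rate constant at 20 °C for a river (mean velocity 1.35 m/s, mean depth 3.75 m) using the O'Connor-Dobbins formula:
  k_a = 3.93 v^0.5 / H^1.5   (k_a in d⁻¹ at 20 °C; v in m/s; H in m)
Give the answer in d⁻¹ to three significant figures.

k_a ≈ 0.629 d⁻¹

k_a = 3.93 × 1.35^0.5 / 3.75^1.5 = 3.93 × 1.162 / 7.262 = 0.6288 d⁻¹.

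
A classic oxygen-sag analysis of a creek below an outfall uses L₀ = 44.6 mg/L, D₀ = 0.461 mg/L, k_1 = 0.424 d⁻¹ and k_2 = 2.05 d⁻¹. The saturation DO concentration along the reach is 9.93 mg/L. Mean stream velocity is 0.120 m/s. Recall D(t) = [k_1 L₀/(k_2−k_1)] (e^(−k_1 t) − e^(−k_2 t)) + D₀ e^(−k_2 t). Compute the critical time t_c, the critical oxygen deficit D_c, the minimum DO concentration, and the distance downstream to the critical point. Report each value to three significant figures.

t_c = [1/(k_2−k_1)] ln[(k_2/k_1)(1 − D₀(k_2−k_1)/(k_1 L₀))]
= [1/(2.05−0.424)] ln[(2.05/0.424)(1 − 0.461×1.626/(0.424×44.6))]
= (1/1.626) ln[4.835 × 0.9604] = 0.6150 × ln(4.643) = 0.6150 × 1.535 = 0.9443 d.
D_c = (k_1/k_2) L₀ e^(−k_1 t_c) = (0.424/2.05) × 44.6 × e^(−0.424×0.9443) = 0.2068 × 44.6 × 0.6701 = 6.181 mg/L.
Minimum DO = C_s − D_c = 9.93 − 6.181 = 3.749 mg/L.
x_c = v t_c = 0.120 m/s × 0.9443 d × 86400 s/d = 9790 m ≈ 9.79 km.

t_c ≈ 0.944 d; D_c ≈ 6.18 mg/L; min DO ≈ 3.75 mg/L; x_c ≈ 9.79 km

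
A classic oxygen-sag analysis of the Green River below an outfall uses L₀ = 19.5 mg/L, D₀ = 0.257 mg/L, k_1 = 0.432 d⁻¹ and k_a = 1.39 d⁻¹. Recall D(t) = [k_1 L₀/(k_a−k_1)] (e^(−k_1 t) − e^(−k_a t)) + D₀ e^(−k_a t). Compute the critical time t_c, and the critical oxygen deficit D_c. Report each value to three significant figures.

t_c ≈ 1.19 d; D_c ≈ 3.63 mg/L

t_c = [1/(k_a−k_1)] ln[(k_a/k_1)(1 − D₀(k_a−k_1)/(k_1 L₀))]
= [1/(1.39−0.432)] ln[(1.39/0.432)(1 − 0.257×0.9580/(0.432×19.5))]
= (1/0.9580) ln[3.218 × 0.9708] = 1.044 × ln(3.124) = 1.044 × 1.139 = 1.189 d.
L(t_c) = L₀ e^(−k_1 t_c) = 19.5 × 0.5983 = 11.67 mg/L, and at the critical point k_a D_c = k_1 L, so D_c = (0.432/1.39) × 11.67 = 3.626 mg/L.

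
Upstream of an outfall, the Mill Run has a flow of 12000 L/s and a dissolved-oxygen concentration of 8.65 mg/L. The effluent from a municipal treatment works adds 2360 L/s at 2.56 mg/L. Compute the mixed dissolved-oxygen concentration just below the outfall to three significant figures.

Flow-weighted mixing: C = (Q_r C_r + Q_w C_w)/(Q_r + Q_w)
= (12000×8.65 + 2360×2.56)/(12000 + 2360) = 109800/14360 = 7.649 mg/L.

7.65 mg/L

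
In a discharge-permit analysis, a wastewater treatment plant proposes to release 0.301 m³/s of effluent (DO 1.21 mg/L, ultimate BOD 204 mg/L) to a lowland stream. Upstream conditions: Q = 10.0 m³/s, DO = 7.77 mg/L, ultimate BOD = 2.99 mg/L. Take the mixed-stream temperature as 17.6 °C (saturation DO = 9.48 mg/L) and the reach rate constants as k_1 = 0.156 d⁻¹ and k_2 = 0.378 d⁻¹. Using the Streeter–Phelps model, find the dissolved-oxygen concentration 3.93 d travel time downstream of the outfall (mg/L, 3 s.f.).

Mixed DO = (10.0×7.77 + 0.301×1.21)/(10.0+0.301) = 78.06/10.30 = 7.578 mg/L.
Mixed L₀ = (10.0×2.99 + 0.301×204)/(10.30) = 91.30/10.30 = 8.864 mg/L.
Initial deficit D₀ = C_s − DO₀ = 9.48 − 7.578 = 1.902 mg/L.
D(3.93) = [0.156×8.864/(0.378−0.156)](e^(−0.156×3.93) − e^(−0.378×3.93)) + 1.902 e^(−0.378×3.93)
= 6.228 × (0.5417 − 0.2264) + 1.902 × 0.2264 = 2.394 mg/L.
DO = 9.48 − 2.394 = 7.086 mg/L.

DO ≈ 7.09 mg/L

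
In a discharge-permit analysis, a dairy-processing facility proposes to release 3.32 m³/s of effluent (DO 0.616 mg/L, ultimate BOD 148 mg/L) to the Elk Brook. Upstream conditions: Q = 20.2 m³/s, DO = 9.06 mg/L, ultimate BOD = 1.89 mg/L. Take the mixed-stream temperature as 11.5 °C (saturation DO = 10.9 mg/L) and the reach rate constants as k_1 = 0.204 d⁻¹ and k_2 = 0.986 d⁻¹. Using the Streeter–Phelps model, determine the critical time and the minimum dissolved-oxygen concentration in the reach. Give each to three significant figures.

t_c ≈ 1.09 d; minimum DO ≈ 7.17 mg/L

Mixed DO = (20.2×9.06 + 3.32×0.616)/(20.2+3.32) = 185.1/23.52 = 7.868 mg/L.
Mixed L₀ = (20.2×1.89 + 3.32×148)/(23.52) = 529.5/23.52 = 22.51 mg/L.
Initial deficit D₀ = C_s − DO₀ = 10.9 − 7.868 = 3.032 mg/L.
t_c = (1/0.7820) ln[(0.986/0.204)(1 − 3.032×0.7820/(0.204×22.51))] = 1.279 × ln(2.338) = 1.086 d.
D_c = (0.204/0.986) × 22.51 × e^(−0.204×1.086) = 0.2069 × 22.51 × 0.8012 = 3.732 mg/L.
Minimum DO = 10.9 − 3.732 = 7.168 mg/L.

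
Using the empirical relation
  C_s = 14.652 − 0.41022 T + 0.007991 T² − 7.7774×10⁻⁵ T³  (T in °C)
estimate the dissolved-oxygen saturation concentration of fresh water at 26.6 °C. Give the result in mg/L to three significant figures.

C_s ≈ 7.93 mg/L

C_s = 14.652 − 0.41022×26.6 + 0.007991×26.6² − 7.7774×10⁻⁵×26.6³ = 7.930 mg/L.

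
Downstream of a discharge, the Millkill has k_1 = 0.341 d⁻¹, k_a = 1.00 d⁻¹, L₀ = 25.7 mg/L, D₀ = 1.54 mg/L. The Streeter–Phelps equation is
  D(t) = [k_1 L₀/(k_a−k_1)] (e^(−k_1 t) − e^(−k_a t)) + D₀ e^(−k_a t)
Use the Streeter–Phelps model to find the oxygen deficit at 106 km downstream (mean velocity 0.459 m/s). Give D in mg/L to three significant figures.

Travel time t = x/v = 106 km / (0.459 m/s) = 106000 m / 0.459 m/s = 230900 s = 2.673 d.
k_1 L₀/(k_a−k_1) = 0.341×25.7/(1.00−0.341) = 8.764/0.6590 = 13.30 mg/L.
e^(−k_1 t) = e^(−0.341×2.673) = 0.4019; e^(−k_a t) = e^(−1.00×2.673) = 0.06905.
D = 13.30 × (0.4019 − 0.06905) + 1.54 × 0.06905 = 4.427 + 0.1063 = 4.533 mg/L.

D ≈ 4.53 mg/L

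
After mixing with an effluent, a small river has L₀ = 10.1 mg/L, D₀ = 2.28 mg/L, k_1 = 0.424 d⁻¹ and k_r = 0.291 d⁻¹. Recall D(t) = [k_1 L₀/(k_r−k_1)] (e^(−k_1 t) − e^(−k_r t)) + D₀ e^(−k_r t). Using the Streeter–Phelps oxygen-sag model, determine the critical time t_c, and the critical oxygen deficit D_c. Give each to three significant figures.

t_c = [1/(k_r−k_1)] ln[(k_r/k_1)(1 − D₀(k_r−k_1)/(k_1 L₀))]
= [1/(0.291−0.424)] ln[(0.291/0.424)(1 − 2.28×-0.1330/(0.424×10.1))]
= (1/-0.1330) ln[0.6863 × 1.071] = -7.519 × ln(0.7349) = -7.519 × -0.3080 = 2.316 d.
L(t_c) = L₀ e^(−k_1 t_c) = 10.1 × 0.3746 = 3.784 mg/L, and at the critical point k_r D_c = k_1 L, so D_c = (0.424/0.291) × 3.784 = 5.513 mg/L.

t_c ≈ 2.32 d; D_c ≈ 5.51 mg/L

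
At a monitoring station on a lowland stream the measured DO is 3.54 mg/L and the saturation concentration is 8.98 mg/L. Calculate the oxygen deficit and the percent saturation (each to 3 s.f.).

D = C_s − C = 8.98 − 3.54 = 5.44 mg/L.
% saturation = 3.54/8.98 × 100 = 39.4 %.

D ≈ 5.44 mg/L; 39.4 % saturation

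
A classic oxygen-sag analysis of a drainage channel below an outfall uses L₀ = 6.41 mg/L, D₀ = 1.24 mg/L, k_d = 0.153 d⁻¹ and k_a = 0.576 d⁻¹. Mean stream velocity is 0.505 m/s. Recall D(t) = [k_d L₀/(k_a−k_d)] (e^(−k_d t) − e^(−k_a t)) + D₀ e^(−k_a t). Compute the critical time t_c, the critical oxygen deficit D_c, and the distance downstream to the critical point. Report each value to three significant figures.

t_c ≈ 1.32 d; D_c ≈ 1.39 mg/L; x_c ≈ 57.8 km

At the critical point dD/dt = 0, so k_d L₀ e^(−k_d t) = k_a D. Substituting D(t) from the Streeter–Phelps equation and solving for t gives
t_c = ln[(k_a/k_d)(1 − D₀(k_a−k_d)/(k_d L₀))] / (k_a−k_d).
Here k_a−k_d = 0.4230 d⁻¹ and 1 − D₀(k_a−k_d)/(k_d L₀) = 1 − 1.24×0.4230/(0.153×6.41) = 0.4652, so
t_c = ln(3.765 × 0.4652) / 0.4230 = 0.5603 / 0.4230 = 1.325 d.
L(t_c) = L₀ e^(−k_d t_c) = 6.41 × 0.8165 = 5.234 mg/L, and at the critical point k_a D_c = k_d L, so D_c = (0.153/0.576) × 5.234 = 1.390 mg/L.
x_c = v t_c = 0.505 m/s × 1.325 d × 86400 s/d = 57800 m ≈ 57.8 km.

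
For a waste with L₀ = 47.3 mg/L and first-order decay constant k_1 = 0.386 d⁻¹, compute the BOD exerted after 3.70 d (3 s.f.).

y ≈ 36.0 mg/L

y_t = L₀(1 − e^(−k_1 t)) = 47.3 × (1 − e^(−0.386×3.70))
= 47.3 × (1 − 0.2397) = 47.3 × 0.7603 = 35.96 mg/L.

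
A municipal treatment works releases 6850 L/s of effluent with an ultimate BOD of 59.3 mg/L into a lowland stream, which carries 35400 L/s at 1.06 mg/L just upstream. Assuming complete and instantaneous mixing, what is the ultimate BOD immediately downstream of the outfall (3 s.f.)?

10.5 mg/L

Flow-weighted mixing: C = (Q_r C_r + Q_w C_w)/(Q_r + Q_w)
= (35400×1.06 + 6850×59.3)/(35400 + 6850) = 443700/42250 = 10.50 mg/L.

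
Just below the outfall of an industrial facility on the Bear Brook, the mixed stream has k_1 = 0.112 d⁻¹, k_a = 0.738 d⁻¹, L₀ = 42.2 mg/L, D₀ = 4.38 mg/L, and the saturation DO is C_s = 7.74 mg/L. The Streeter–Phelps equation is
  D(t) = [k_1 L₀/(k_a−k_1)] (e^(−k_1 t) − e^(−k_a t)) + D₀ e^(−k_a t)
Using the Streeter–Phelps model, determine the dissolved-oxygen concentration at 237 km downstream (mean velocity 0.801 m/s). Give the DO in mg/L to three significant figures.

DO ≈ 2.85 mg/L

Travel time t = x/v = 237 km / (0.801 m/s) = 237000 m / 0.801 m/s = 295900 s = 3.425 d.
k_1 L₀/(k_a−k_1) = 0.112×42.2/(0.738−0.112) = 4.726/0.6260 = 7.550 mg/L.
e^(−k_1 t) = e^(−0.112×3.425) = 0.6814; e^(−k_a t) = e^(−0.738×3.425) = 0.07987.
D = 7.550 × (0.6814 − 0.07987) + 4.38 × 0.07987 = 4.542 + 0.3498 = 4.892 mg/L.
DO = C_s − D = 7.74 − 4.892 = 2.848 mg/L.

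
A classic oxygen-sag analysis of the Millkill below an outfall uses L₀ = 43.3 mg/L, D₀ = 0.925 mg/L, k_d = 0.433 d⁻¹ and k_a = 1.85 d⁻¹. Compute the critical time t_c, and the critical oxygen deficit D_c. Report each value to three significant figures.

t_c = [1/(k_a−k_d)] ln[(k_a/k_d)(1 − D₀(k_a−k_d)/(k_d L₀))]
= [1/(1.85−0.433)] ln[(1.85/0.433)(1 − 0.925×1.417/(0.433×43.3))]
= (1/1.417) ln[4.273 × 0.9301] = 0.7057 × ln(3.974) = 0.7057 × 1.380 = 0.9737 d.
L(t_c) = L₀ e^(−k_d t_c) = 43.3 × 0.6560 = 28.40 mg/L, and at the critical point k_a D_c = k_d L, so D_c = (0.433/1.85) × 28.40 = 6.648 mg/L.

t_c ≈ 0.974 d; D_c ≈ 6.65 mg/L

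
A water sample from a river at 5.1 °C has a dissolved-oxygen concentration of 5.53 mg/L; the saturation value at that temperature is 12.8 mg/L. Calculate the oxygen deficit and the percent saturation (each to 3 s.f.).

D = C_s − C = 12.8 − 5.53 = 7.27 mg/L.
% saturation = 5.53/12.8 × 100 = 43.2 %.

D ≈ 7.27 mg/L; 43.2 % saturation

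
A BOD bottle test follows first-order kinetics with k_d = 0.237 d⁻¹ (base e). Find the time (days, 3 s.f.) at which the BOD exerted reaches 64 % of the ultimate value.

t ≈ 4.31 d

y/L₀ = 1 − e^(−k_d t) = 0.64 ⇒ e^(−k_d t) = 0.360
t = −ln(0.360) / 0.237 = 1.022 / 0.237 = 4.311 d.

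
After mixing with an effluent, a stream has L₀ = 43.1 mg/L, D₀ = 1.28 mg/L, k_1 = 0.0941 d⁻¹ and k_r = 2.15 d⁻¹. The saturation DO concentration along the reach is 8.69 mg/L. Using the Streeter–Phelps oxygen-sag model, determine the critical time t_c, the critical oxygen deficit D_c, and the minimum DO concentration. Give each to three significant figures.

t_c ≈ 1.01 d; D_c ≈ 1.71 mg/L; min DO ≈ 6.98 mg/L

t_c = [1/(k_r−k_1)] ln[(k_r/k_1)(1 − D₀(k_r−k_1)/(k_1 L₀))]
= [1/(2.15−0.0941)] ln[(2.15/0.0941)(1 − 1.28×2.056/(0.0941×43.1))]
= (1/2.056) ln[22.85 × 0.3511] = 0.4864 × ln(8.023) = 0.4864 × 2.082 = 1.013 d.
D_c = (k_1/k_r) L₀ e^(−k_1 t_c) = (0.0941/2.15) × 43.1 × e^(−0.0941×1.013) = 0.04377 × 43.1 × 0.9091 = 1.715 mg/L.
Minimum DO = C_s − D_c = 8.69 − 1.715 = 6.975 mg/L.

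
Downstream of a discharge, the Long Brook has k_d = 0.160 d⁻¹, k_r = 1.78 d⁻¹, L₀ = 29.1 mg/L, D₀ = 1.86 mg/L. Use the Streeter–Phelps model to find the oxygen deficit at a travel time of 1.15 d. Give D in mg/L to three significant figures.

D ≈ 2.26 mg/L

k_d L₀/(k_r−k_d) = 0.160×29.1/(1.78−0.160) = 4.656/1.620 = 2.874 mg/L.
e^(−k_d t) = e^(−0.160×1.150) = 0.8319; e^(−k_r t) = e^(−1.78×1.150) = 0.1291.
D = 2.874 × (0.8319 − 0.1291) + 1.86 × 0.1291 = 2.020 + 0.2402 = 2.260 mg/L.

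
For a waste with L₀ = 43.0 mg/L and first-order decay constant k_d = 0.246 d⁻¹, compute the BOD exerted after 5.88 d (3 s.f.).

y_t = L₀(1 − e^(−k_d t)) = 43.0 × (1 − e^(−0.246×5.88))
= 43.0 × (1 − 0.2354) = 43.0 × 0.7646 = 32.88 mg/L.

y ≈ 32.9 mg/L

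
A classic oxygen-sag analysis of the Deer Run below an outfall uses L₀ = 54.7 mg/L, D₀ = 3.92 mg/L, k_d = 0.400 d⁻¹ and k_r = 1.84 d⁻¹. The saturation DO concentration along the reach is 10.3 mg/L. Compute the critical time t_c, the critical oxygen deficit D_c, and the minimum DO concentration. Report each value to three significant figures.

t_c ≈ 0.853 d; D_c ≈ 8.46 mg/L; min DO ≈ 1.84 mg/L

With k_r/k_d = 4.600 and 1 − D₀(k_r−k_d)/(k_d L₀) = 0.7420,
t_c = ln(4.600 × 0.7420) / (1.84 − 0.400) = ln(3.413) / 1.440 = 1.228/1.440 = 0.8525 d.
D_c = (k_d/k_r) L₀ e^(−k_d t_c) = (0.400/1.84) × 54.7 × e^(−0.400×0.8525) = 0.2174 × 54.7 × 0.7110 = 8.455 mg/L.
Minimum DO = C_s − D_c = 10.3 − 8.455 = 1.845 mg/L.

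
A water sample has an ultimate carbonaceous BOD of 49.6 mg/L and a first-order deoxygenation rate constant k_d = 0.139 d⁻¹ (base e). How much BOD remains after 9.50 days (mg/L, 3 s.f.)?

L ≈ 13.2 mg/L

L_t = L₀ e^(−k_d t) = 49.6 × e^(−0.139×9.50) = 49.6 × 0.2670 = 13.24 mg/L.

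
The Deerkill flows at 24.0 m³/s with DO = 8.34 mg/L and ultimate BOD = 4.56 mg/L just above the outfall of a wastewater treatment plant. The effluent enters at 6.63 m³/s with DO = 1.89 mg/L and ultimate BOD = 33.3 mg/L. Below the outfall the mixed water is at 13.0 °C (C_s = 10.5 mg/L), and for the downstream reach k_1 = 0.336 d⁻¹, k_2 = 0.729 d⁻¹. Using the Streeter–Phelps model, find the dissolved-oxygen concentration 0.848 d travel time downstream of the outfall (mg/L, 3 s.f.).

Mixed DO = (24.0×8.34 + 6.63×1.89)/(24.0+6.63) = 212.7/30.63 = 6.944 mg/L.
Mixed L₀ = (24.0×4.56 + 6.63×33.3)/(30.63) = 330.2/30.63 = 10.78 mg/L.
Initial deficit D₀ = C_s − DO₀ = 10.5 − 6.944 = 3.556 mg/L.
D(0.848) = [0.336×10.78/(0.729−0.336)](e^(−0.336×0.848) − e^(−0.729×0.848)) + 3.556 e^(−0.729×0.848)
= 9.217 × (0.7521 − 0.5389) + 3.556 × 0.5389 = 3.881 mg/L.
DO = 10.5 − 3.881 = 6.619 mg/L.

DO ≈ 6.62 mg/L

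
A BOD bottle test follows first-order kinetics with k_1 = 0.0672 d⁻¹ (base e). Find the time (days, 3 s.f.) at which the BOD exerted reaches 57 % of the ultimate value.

y/L₀ = 1 − e^(−k_1 t) = 0.57 ⇒ e^(−k_1 t) = 0.430
t = −ln(0.430) / 0.0672 = 0.8440 / 0.0672 = 12.56 d.

t ≈ 12.6 d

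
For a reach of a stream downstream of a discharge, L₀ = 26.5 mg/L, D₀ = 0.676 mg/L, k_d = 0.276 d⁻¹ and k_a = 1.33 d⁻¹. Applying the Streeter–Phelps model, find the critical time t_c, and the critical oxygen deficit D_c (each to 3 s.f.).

With k_a/k_d = 4.819 and 1 − D₀(k_a−k_d)/(k_d L₀) = 0.9026,
t_c = ln(4.819 × 0.9026) / (1.33 − 0.276) = ln(4.349) / 1.054 = 1.470/1.054 = 1.395 d.
D_c = (k_d/k_a) L₀ e^(−k_d t_c) = (0.276/1.33) × 26.5 × e^(−0.276×1.395) = 0.2075 × 26.5 × 0.6805 = 3.742 mg/L.

t_c ≈ 1.39 d; D_c ≈ 3.74 mg/L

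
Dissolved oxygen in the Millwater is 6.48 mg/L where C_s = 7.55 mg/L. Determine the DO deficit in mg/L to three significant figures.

D ≈ 1.07 mg/L

D = C_s − C = 7.55 − 6.48 = 1.07 mg/L.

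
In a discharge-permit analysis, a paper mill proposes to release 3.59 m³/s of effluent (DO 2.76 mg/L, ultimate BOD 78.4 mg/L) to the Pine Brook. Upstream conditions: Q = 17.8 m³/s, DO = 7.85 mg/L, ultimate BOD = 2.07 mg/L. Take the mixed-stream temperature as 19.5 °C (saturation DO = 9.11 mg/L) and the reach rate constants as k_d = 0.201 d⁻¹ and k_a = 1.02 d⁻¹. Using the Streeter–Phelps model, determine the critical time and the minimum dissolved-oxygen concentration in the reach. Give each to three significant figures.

Mixed DO = (17.8×7.85 + 3.59×2.76)/(17.8+3.59) = 149.6/21.39 = 6.996 mg/L.
Mixed L₀ = (17.8×2.07 + 3.59×78.4)/(21.39) = 318.3/21.39 = 14.88 mg/L.
Initial deficit D₀ = C_s − DO₀ = 9.11 − 6.996 = 2.114 mg/L.
t_c = (1/0.8190) ln[(1.02/0.201)(1 − 2.114×0.8190/(0.201×14.88))] = 1.221 × ln(2.137) = 0.9271 d.
D_c = (0.201/1.02) × 14.88 × e^(−0.201×0.9271) = 0.1971 × 14.88 × 0.8300 = 2.434 mg/L.
Minimum DO = 9.11 − 2.434 = 6.676 mg/L.

t_c ≈ 0.927 d; minimum DO ≈ 6.68 mg/L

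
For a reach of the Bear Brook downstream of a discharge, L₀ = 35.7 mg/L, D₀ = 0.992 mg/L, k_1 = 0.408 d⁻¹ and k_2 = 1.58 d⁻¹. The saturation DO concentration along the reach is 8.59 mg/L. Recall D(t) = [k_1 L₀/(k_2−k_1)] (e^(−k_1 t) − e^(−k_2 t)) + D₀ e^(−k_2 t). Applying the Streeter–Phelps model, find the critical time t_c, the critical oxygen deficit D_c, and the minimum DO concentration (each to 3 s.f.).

t_c = [1/(k_2−k_1)] ln[(k_2/k_1)(1 − D₀(k_2−k_1)/(k_1 L₀))]
= [1/(1.58−0.408)] ln[(1.58/0.408)(1 − 0.992×1.172/(0.408×35.7))]
= (1/1.172) ln[3.873 × 0.9202] = 0.8532 × ln(3.563) = 0.8532 × 1.271 = 1.084 d.
D_c = (k_1/k_2) L₀ e^(−k_1 t_c) = (0.408/1.58) × 35.7 × e^(−0.408×1.084) = 0.2582 × 35.7 × 0.6425 = 5.923 mg/L.
Minimum DO = C_s − D_c = 8.59 − 5.923 = 2.667 mg/L.

t_c ≈ 1.08 d; D_c ≈ 5.92 mg/L; min DO ≈ 2.67 mg/L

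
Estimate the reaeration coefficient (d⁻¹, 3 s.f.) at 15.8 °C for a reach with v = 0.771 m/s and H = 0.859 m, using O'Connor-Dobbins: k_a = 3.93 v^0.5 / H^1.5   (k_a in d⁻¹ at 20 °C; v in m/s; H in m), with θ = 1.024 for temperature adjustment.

k_a ≈ 3.92 d⁻¹

k_a(20) = 3.93 × 0.771^0.5 / 0.859^1.5 = 3.93 × 0.8781 / 0.7961 = 4.334 d⁻¹.
k_a(15.8) = 4.334 × 1.024^(15.8−20) = 4.334 × 0.9052 = 3.923 d⁻¹.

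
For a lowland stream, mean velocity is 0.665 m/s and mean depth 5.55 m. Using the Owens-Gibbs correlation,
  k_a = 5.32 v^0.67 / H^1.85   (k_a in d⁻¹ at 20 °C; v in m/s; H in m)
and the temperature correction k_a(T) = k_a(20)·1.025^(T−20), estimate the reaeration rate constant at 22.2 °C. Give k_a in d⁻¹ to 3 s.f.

k_a ≈ 0.179 d⁻¹

k_a(20) = 5.32 × 0.665^0.67 / 5.55^1.85 = 5.32 × 0.7608 / 23.82 = 0.1699 d⁻¹.
k_a(22.2) = 0.1699 × 1.025^(22.2−20) = 0.1699 × 1.056 = 0.1794 d⁻¹.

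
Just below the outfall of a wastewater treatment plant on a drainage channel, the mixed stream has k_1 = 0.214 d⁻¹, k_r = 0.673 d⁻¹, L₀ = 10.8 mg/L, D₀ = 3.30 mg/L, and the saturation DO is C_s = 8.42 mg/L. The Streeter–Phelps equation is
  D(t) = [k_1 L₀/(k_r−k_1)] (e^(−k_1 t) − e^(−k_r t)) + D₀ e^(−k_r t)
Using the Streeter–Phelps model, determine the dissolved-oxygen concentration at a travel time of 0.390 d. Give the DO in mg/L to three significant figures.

k_1 L₀/(k_r−k_1) = 0.214×10.8/(0.673−0.214) = 2.311/0.4590 = 5.035 mg/L.
e^(−k_1 t) = e^(−0.214×0.3900) = 0.9199; e^(−k_r t) = e^(−0.673×0.3900) = 0.7691.
D = 5.035 × (0.9199 − 0.7691) + 3.30 × 0.7691 = 0.7592 + 2.538 = 3.297 mg/L.
DO = C_s − D = 8.42 − 3.297 = 5.123 mg/L.

DO ≈ 5.12 mg/L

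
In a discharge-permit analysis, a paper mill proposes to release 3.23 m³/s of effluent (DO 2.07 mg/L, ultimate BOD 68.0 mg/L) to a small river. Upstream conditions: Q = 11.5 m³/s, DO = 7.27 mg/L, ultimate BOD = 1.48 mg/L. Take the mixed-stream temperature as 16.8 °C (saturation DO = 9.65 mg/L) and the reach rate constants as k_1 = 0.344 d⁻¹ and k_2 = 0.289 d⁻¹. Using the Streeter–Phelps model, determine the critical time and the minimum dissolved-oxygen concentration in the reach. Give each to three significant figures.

Mixed DO = (11.5×7.27 + 3.23×2.07)/(11.5+3.23) = 90.29/14.73 = 6.130 mg/L.
Mixed L₀ = (11.5×1.48 + 3.23×68.0)/(14.73) = 236.7/14.73 = 16.07 mg/L.
Initial deficit D₀ = C_s − DO₀ = 9.65 − 6.130 = 3.520 mg/L.
t_c = (1/-0.05500) ln[(0.289/0.344)(1 − 3.520×-0.05500/(0.344×16.07))] = -18.18 × ln(0.8695) = 2.542 d.
D_c = (0.344/0.289) × 16.07 × e^(−0.344×2.542) = 1.190 × 16.07 × 0.4172 = 7.978 mg/L.
Minimum DO = 9.65 − 7.978 = 1.672 mg/L.

t_c ≈ 2.54 d; minimum DO ≈ 1.67 mg/L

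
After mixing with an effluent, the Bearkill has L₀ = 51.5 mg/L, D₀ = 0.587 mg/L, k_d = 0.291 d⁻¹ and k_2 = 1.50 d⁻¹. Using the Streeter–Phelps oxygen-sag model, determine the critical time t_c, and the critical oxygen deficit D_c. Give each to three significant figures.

t_c ≈ 1.32 d; D_c ≈ 6.81 mg/L

At the critical point dD/dt = 0, so k_d L₀ e^(−k_d t) = k_2 D. Substituting D(t) from the Streeter–Phelps equation and solving for t gives
t_c = ln[(k_2/k_d)(1 − D₀(k_2−k_d)/(k_d L₀))] / (k_2−k_d).
Here k_2−k_d = 1.209 d⁻¹ and 1 − D₀(k_2−k_d)/(k_d L₀) = 1 − 0.587×1.209/(0.291×51.5) = 0.9526, so
t_c = ln(5.155 × 0.9526) / 1.209 = 1.591 / 1.209 = 1.316 d.
L(t_c) = L₀ e^(−k_d t_c) = 51.5 × 0.6818 = 35.11 mg/L, and at the critical point k_2 D_c = k_d L, so D_c = (0.291/1.50) × 35.11 = 6.812 mg/L.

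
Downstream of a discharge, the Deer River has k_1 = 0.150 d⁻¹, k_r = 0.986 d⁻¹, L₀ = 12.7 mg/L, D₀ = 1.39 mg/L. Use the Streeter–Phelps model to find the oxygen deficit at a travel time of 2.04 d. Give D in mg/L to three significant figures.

k_1 L₀/(k_r−k_1) = 0.150×12.7/(0.986−0.150) = 1.905/0.8360 = 2.279 mg/L.
e^(−k_1 t) = e^(−0.150×2.040) = 0.7364; e^(−k_r t) = e^(−0.986×2.040) = 0.1338.
D = 2.279 × (0.7364 − 0.1338) + 1.39 × 0.1338 = 1.373 + 0.1860 = 1.559 mg/L.

D ≈ 1.56 mg/L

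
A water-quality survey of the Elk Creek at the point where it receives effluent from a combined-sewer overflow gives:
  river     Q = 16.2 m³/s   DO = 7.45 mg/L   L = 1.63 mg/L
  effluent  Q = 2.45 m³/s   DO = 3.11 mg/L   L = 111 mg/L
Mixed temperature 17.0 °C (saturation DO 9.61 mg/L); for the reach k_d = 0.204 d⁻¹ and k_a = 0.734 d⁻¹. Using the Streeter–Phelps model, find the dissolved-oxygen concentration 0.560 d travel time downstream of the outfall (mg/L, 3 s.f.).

DO ≈ 6.39 mg/L

Mixed DO = (16.2×7.45 + 2.45×3.11)/(16.2+2.45) = 128.3/18.65 = 6.880 mg/L.
Mixed L₀ = (16.2×1.63 + 2.45×111)/(18.65) = 298.4/18.65 = 16.00 mg/L.
Initial deficit D₀ = C_s − DO₀ = 9.61 − 6.880 = 2.730 mg/L.
D(0.560) = [0.204×16.00/(0.734−0.204)](e^(−0.204×0.560) − e^(−0.734×0.560)) + 2.730 e^(−0.734×0.560)
= 6.158 × (0.8920 − 0.6630) + 2.730 × 0.6630 = 3.221 mg/L.
DO = 9.61 − 3.221 = 6.389 mg/L.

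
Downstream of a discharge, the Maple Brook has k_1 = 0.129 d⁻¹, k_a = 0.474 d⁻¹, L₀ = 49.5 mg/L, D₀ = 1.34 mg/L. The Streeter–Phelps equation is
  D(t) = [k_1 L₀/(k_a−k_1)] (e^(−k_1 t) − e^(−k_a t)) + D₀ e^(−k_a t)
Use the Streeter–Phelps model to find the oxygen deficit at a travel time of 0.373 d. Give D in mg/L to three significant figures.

k_1 L₀/(k_a−k_1) = 0.129×49.5/(0.474−0.129) = 6.386/0.3450 = 18.51 mg/L.
e^(−k_1 t) = e^(−0.129×0.3730) = 0.9530; e^(−k_a t) = e^(−0.474×0.3730) = 0.8379.
D = 18.51 × (0.9530 − 0.8379) + 1.34 × 0.8379 = 2.130 + 1.123 = 3.253 mg/L.

D ≈ 3.25 mg/L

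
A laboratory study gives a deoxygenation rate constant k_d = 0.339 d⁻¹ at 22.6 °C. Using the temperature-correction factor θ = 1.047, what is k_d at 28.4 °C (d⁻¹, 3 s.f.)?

k_d(T₂) = k_d(T₁) · θ^(T₂−T₁) = 0.339 × 1.047^(28.4−22.6)
= 0.339 × 1.047^5.80 = 0.339 × 1.305 = 0.4425 d⁻¹.

k_d ≈ 0.442 d⁻¹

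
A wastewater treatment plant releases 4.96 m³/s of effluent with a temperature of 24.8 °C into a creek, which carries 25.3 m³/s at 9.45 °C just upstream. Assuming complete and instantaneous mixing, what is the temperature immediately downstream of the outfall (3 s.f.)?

12.0 °C

Flow-weighted mixing: C = (Q_r C_r + Q_w C_w)/(Q_r + Q_w)
= (25.3×9.45 + 4.96×24.8)/(25.3 + 4.96) = 362.1/30.26 = 11.97 °C.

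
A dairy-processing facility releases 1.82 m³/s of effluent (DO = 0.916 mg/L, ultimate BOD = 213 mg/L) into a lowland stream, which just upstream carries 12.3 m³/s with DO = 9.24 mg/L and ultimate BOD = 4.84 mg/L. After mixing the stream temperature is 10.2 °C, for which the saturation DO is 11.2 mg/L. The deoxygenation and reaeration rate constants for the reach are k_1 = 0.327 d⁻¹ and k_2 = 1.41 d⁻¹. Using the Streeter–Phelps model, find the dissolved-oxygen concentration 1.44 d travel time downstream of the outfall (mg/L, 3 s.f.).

Mixed DO = (12.3×9.24 + 1.82×0.916)/(12.3+1.82) = 115.3/14.12 = 8.167 mg/L.
Mixed L₀ = (12.3×4.84 + 1.82×213)/(14.12) = 447.2/14.12 = 31.67 mg/L.
Initial deficit D₀ = C_s − DO₀ = 11.2 − 8.167 = 3.033 mg/L.
D(1.44) = [0.327×31.67/(1.41−0.327)](e^(−0.327×1.44) − e^(−1.41×1.44)) + 3.033 e^(−1.41×1.44)
= 9.563 × (0.6245 − 0.1313) + 3.033 × 0.1313 = 5.114 mg/L.
DO = 11.2 − 5.114 = 6.086 mg/L.

DO ≈ 6.09 mg/L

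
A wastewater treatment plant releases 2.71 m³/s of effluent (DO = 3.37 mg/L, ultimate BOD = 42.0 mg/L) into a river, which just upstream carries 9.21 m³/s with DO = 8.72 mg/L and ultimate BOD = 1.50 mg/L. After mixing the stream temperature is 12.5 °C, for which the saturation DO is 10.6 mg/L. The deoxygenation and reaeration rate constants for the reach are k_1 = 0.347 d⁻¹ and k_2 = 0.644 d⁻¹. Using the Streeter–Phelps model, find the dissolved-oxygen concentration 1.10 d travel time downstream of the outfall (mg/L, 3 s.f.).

Mixed DO = (9.21×8.72 + 2.71×3.37)/(9.21+2.71) = 89.44/11.92 = 7.504 mg/L.
Mixed L₀ = (9.21×1.50 + 2.71×42.0)/(11.92) = 127.6/11.92 = 10.71 mg/L.
Initial deficit D₀ = C_s − DO₀ = 10.6 − 7.504 = 3.096 mg/L.
D(1.10) = [0.347×10.71/(0.644−0.347)](e^(−0.347×1.10) − e^(−0.644×1.10)) + 3.096 e^(−0.644×1.10)
= 12.51 × (0.6827 − 0.4924) + 3.096 × 0.4924 = 3.905 mg/L.
DO = 10.6 − 3.905 = 6.695 mg/L.

DO ≈ 6.69 mg/L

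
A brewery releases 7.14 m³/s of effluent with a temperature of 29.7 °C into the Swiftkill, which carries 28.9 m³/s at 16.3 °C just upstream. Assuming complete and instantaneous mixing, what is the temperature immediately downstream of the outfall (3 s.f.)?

19.0 °C

Flow-weighted mixing: C = (Q_r C_r + Q_w C_w)/(Q_r + Q_w)
= (28.9×16.3 + 7.14×29.7)/(28.9 + 7.14) = 683.1/36.04 = 18.95 °C.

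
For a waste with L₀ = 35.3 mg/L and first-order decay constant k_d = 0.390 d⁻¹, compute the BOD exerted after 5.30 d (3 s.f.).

y ≈ 30.8 mg/L

y_t = L₀(1 − e^(−k_d t)) = 35.3 × (1 − e^(−0.390×5.30))
= 35.3 × (1 − 0.1266) = 35.3 × 0.8734 = 30.83 mg/L.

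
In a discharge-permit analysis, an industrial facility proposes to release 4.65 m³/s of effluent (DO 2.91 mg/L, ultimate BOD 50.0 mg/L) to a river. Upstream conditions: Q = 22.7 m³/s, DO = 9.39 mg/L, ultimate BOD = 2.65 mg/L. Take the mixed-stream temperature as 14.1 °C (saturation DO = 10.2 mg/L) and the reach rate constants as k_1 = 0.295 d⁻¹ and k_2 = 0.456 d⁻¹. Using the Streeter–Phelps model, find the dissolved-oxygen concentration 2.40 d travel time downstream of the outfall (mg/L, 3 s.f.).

DO ≈ 6.46 mg/L

Mixed DO = (22.7×9.39 + 4.65×2.91)/(22.7+4.65) = 226.7/27.35 = 8.288 mg/L.
Mixed L₀ = (22.7×2.65 + 4.65×50.0)/(27.35) = 292.7/27.35 = 10.70 mg/L.
Initial deficit D₀ = C_s − DO₀ = 10.2 − 8.288 = 1.912 mg/L.
D(2.40) = [0.295×10.70/(0.456−0.295)](e^(−0.295×2.40) − e^(−0.456×2.40)) + 1.912 e^(−0.456×2.40)
= 19.61 × (0.4926 − 0.3347) + 1.912 × 0.3347 = 3.736 mg/L.
DO = 10.2 − 3.736 = 6.464 mg/L.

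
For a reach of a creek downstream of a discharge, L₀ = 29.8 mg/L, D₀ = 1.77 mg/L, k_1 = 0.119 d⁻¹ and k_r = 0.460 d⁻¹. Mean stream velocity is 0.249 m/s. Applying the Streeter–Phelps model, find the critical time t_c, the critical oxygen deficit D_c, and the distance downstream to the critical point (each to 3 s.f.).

At the critical point dD/dt = 0, so k_1 L₀ e^(−k_1 t) = k_r D. Substituting D(t) from the Streeter–Phelps equation and solving for t gives
t_c = ln[(k_r/k_1)(1 − D₀(k_r−k_1)/(k_1 L₀))] / (k_r−k_1).
Here k_r−k_1 = 0.3410 d⁻¹ and 1 − D₀(k_r−k_1)/(k_1 L₀) = 1 − 1.77×0.3410/(0.119×29.8) = 0.8298, so
t_c = ln(3.866 × 0.8298) / 0.3410 = 1.166 / 0.3410 = 3.418 d.
L(t_c) = L₀ e^(−k_1 t_c) = 29.8 × 0.6658 = 19.84 mg/L, and at the critical point k_r D_c = k_1 L, so D_c = (0.119/0.460) × 19.84 = 5.133 mg/L.
x_c = v t_c = 0.249 m/s × 3.418 d × 86400 s/d = 73530 m ≈ 73.5 km.

t_c ≈ 3.42 d; D_c ≈ 5.13 mg/L; x_c ≈ 73.5 km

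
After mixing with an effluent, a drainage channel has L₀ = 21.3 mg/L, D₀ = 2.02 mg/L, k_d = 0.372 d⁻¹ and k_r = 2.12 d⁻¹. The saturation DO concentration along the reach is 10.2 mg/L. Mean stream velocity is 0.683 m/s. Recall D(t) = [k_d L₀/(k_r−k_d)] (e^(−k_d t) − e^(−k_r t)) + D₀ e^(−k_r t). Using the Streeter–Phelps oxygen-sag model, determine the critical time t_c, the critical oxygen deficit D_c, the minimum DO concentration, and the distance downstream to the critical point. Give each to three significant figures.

With k_r/k_d = 5.699 and 1 − D₀(k_r−k_d)/(k_d L₀) = 0.5544,
t_c = ln(5.699 × 0.5544) / (2.12 − 0.372) = ln(3.159) / 1.748 = 1.150/1.748 = 0.6581 d.
D_c = (k_d/k_r) L₀ e^(−k_d t_c) = (0.372/2.12) × 21.3 × e^(−0.372×0.6581) = 0.1755 × 21.3 × 0.7829 = 2.926 mg/L.
Minimum DO = C_s − D_c = 10.2 − 2.926 = 7.274 mg/L.
x_c = v t_c = 0.683 m/s × 0.6581 d × 86400 s/d = 38840 m ≈ 38.8 km.

t_c ≈ 0.658 d; D_c ≈ 2.93 mg/L; min DO ≈ 7.27 mg/L; x_c ≈ 38.8 km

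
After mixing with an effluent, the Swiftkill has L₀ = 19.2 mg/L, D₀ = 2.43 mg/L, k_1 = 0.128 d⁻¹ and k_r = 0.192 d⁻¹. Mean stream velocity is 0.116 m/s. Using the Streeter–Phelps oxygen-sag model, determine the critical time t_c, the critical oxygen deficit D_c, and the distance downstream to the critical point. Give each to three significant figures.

t_c ≈ 5.31 d; D_c ≈ 6.48 mg/L; x_c ≈ 53.3 km

With k_r/k_1 = 1.500 and 1 − D₀(k_r−k_1)/(k_1 L₀) = 0.9367,
t_c = ln(1.500 × 0.9367) / (0.192 − 0.128) = ln(1.405) / 0.06400 = 0.3401/0.06400 = 5.314 d.
D_c = (k_1/k_r) L₀ e^(−k_1 t_c) = (0.128/0.192) × 19.2 × e^(−0.128×5.314) = 0.6667 × 19.2 × 0.5065 = 6.483 mg/L.
x_c = v t_c = 0.116 m/s × 5.314 d × 86400 s/d = 53260 m ≈ 53.3 km.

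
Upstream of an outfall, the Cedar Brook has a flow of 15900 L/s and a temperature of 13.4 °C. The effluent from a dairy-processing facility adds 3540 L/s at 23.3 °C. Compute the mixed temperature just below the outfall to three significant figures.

15.2 °C

Flow-weighted mixing: C = (Q_r C_r + Q_w C_w)/(Q_r + Q_w)
= (15900×13.4 + 3540×23.3)/(15900 + 3540) = 295500/19440 = 15.20 °C.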